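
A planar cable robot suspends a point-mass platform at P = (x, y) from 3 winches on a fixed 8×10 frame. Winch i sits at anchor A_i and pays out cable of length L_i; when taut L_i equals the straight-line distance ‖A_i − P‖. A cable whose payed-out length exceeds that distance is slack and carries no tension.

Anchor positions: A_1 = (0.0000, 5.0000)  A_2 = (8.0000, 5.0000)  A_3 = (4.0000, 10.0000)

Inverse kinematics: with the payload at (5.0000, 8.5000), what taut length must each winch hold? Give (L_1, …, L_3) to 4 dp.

L_1 = √((0.0000−5.0000)² + (5.0000−8.5000)²) = 6.1033
L_2 = √((8.0000−5.0000)² + (5.0000−8.5000)²) = 4.6098
L_3 = √((4.0000−5.0000)² + (10.0000−8.5000)²) = 1.8028

(6.1033, 4.6098, 1.8028)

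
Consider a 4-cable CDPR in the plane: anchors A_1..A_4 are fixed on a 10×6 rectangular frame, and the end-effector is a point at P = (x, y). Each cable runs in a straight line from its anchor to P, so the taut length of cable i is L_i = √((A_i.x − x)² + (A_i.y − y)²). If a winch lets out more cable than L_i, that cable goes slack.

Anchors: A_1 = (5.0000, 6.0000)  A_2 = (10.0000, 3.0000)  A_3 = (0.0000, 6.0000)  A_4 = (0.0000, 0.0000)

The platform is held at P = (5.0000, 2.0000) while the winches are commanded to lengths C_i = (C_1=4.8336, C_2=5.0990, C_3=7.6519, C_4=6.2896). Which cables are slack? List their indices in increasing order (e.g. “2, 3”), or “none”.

1, 3, 4

cable 1: L_1 = ‖A_1−P‖ = 4.0000;  C_1 = 4.8336 → slack
cable 2: L_2 = ‖A_2−P‖ = 5.0990;  C_2 = 5.0990 → taut
cable 3: L_3 = ‖A_3−P‖ = 6.4031;  C_3 = 7.6519 → slack
cable 4: L_4 = ‖A_4−P‖ = 5.3852;  C_4 = 6.2896 → slack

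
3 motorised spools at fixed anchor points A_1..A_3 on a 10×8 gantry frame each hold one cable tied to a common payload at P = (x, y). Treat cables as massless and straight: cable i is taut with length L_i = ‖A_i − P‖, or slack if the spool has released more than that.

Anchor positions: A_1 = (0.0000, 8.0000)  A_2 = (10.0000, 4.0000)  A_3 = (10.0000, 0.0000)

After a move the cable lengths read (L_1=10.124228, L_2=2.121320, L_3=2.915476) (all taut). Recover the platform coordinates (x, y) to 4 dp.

circle eqns → linear via eq_j − eq_1; set k_j = A_j·A_j − L_j²
k_1 = 0.0000+64.0000−102.5000 = -38.5000
-20.0000·x + 8.0000·y = k_1−k_2 = -150.0000
-20.0000·x + 16.0000·y = k_1−k_3 = -130.0000
solve first two rows → x=8.5000, y=2.5000

(8.5000, 2.5000)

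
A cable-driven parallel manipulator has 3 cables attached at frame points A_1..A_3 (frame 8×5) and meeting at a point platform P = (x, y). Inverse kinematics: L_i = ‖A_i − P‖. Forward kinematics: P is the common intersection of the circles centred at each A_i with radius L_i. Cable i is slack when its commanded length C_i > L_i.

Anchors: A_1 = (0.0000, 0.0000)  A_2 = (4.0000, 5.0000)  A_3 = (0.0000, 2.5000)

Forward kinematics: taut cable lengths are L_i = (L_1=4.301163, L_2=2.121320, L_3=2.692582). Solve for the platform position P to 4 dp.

each cable: (A_i−P)·(A_i−P) = L_i²; let c_i = ‖A_i‖²−L_i²
c_1 = 0.0000+0.0000−18.5000 = -18.5000
row 1: -8.0000x − 10.0000y = -55.0000  (c_2=36.5000)
row 2: 0.0000x − 5.0000y = -17.5000  (c_3=-1.0000)
Cramer on rows 1–2 → x = 2.5000, y = 3.5000

(2.5000, 3.5000)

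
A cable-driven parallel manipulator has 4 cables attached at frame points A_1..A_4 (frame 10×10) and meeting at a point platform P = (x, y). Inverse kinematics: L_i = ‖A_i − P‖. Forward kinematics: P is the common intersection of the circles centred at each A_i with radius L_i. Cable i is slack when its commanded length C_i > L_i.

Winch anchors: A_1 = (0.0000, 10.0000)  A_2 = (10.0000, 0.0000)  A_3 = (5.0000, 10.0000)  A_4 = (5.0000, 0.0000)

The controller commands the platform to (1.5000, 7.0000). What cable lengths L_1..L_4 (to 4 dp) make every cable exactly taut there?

(3.3541, 11.0114, 4.6098, 7.8262)

cable 1: Δx=-1.5000, Δy=3.0000; L_1 = √(Δx²+Δy²) = 3.3541
cable 2: Δx=8.5000, Δy=-7.0000; L_2 = √(Δx²+Δy²) = 11.0114
cable 3: Δx=3.5000, Δy=3.0000; L_3 = √(Δx²+Δy²) = 4.6098
cable 4: Δx=3.5000, Δy=-7.0000; L_4 = √(Δx²+Δy²) = 7.8262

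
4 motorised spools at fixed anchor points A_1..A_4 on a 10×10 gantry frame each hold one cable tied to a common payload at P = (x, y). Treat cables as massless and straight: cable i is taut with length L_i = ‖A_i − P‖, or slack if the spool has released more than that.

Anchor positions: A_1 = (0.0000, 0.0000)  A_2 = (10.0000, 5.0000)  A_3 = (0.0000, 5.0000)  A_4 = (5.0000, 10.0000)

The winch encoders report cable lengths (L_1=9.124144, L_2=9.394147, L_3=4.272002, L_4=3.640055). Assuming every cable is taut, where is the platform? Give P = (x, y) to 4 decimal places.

expand ‖A_i−P‖²=L_i² and subtract eq 1 (k_i ≔ ‖A_i‖²−L_i²)
k_1 = 0.0000+0.0000−83.2500 = -83.2500
eq1−eq2 → [-20.0000  -10.0000]·P = -120.0000
eq1−eq3 → [0.0000  -10.0000]·P = -90.0000
eq1−eq4 → [-10.0000  -20.0000]·P = -195.0000
2×2 solve → P = (1.5000, 9.0000)
check cable 4: ‖A_4−P‖² = 13.2500 ≈ L_4² = 13.2500 ✓

(1.5000, 9.0000)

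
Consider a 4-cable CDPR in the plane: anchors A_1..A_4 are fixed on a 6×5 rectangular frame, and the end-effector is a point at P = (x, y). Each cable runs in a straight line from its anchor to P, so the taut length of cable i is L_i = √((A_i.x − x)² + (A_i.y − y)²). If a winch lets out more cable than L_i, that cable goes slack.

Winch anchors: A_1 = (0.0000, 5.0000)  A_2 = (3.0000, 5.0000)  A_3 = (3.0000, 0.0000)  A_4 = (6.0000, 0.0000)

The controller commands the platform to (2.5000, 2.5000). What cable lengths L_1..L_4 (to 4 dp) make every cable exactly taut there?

(3.5355, 2.5495, 2.5495, 4.3012)

cable 1: Δx=-2.5000, Δy=2.5000; L_1 = √(Δx²+Δy²) = 3.5355
cable 2: Δx=0.5000, Δy=2.5000; L_2 = √(Δx²+Δy²) = 2.5495
cable 3: Δx=0.5000, Δy=-2.5000; L_3 = √(Δx²+Δy²) = 2.5495
cable 4: Δx=3.5000, Δy=-2.5000; L_4 = √(Δx²+Δy²) = 4.3012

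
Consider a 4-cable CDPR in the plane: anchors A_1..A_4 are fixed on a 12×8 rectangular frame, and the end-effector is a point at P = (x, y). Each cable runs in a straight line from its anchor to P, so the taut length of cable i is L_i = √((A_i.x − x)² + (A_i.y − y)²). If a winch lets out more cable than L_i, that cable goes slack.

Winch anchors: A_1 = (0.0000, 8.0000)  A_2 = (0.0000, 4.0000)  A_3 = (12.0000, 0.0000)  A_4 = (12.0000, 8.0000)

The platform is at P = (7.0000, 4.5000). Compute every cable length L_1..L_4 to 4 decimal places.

(7.8262, 7.0178, 6.7268, 6.1033)

L_1: Δ = A_1−P = (-7.0000, 3.5000) → ‖Δ‖ = √61.2500 = 7.8262
L_2: Δ = A_2−P = (-7.0000, -0.5000) → ‖Δ‖ = √49.2500 = 7.0178
L_3: Δ = A_3−P = (5.0000, -4.5000) → ‖Δ‖ = √45.2500 = 6.7268
L_4: Δ = A_4−P = (5.0000, 3.5000) → ‖Δ‖ = √37.2500 = 6.1033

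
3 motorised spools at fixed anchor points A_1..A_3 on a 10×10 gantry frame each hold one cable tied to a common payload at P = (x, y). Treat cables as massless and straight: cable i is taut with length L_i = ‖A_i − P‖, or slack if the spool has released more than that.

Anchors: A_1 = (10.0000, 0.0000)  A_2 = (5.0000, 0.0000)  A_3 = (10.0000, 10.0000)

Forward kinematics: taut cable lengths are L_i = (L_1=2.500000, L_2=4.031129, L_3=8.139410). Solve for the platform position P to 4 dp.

circle eqns → linear via eq_j − eq_1; set q_j = A_j·A_j − L_j²
q_1 = 100.0000+0.0000−6.2500 = 93.7500
10.0000·x + 0.0000·y = q_1−q_2 = 85.0000
0.0000·x − 20.0000·y = q_1−q_3 = -40.0000
solve first two rows → x=8.5000, y=2.0000

(8.5000, 2.0000)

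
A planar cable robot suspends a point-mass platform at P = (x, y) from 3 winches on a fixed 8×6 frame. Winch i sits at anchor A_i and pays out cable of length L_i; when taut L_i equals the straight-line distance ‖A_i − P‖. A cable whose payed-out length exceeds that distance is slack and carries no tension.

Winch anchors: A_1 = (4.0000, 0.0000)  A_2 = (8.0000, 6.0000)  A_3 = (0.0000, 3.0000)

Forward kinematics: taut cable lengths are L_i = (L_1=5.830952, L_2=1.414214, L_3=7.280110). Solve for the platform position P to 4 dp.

(7.0000, 5.0000)

expand ‖A_i−P‖²=L_i² and subtract eq 1 (q_i ≔ ‖A_i‖²−L_i²)
q_1 = 16.0000+0.0000−34.0000 = -18.0000
eq1−eq2 → [-8.0000  -12.0000]·P = -116.0000
eq1−eq3 → [8.0000  -6.0000]·P = 26.0000
2×2 solve → P = (7.0000, 5.0000)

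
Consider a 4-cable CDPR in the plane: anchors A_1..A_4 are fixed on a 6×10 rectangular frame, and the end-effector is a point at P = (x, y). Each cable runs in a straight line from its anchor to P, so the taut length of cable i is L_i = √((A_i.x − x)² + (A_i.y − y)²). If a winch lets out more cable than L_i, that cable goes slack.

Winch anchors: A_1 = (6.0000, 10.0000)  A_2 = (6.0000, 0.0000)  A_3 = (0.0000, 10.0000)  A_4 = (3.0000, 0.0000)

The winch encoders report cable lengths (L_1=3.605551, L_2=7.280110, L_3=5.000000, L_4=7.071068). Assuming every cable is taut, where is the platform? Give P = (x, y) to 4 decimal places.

(4.0000, 7.0000)

each cable: (A_i−P)·(A_i−P) = L_i²; let k_i = ‖A_i‖²−L_i²
k_1 = 36.0000+100.0000−13.0000 = 123.0000
row 1: 0.0000x + 20.0000y = 140.0000  (k_2=-17.0000)
row 2: 12.0000x + 0.0000y = 48.0000  (k_3=75.0000)
row 3: 6.0000x + 20.0000y = 164.0000  (k_4=-41.0000)
Cramer on rows 1–2 → x = 4.0000, y = 7.0000
check cable 4: ‖A_4−P‖² = 50.0000 ≈ L_4² = 50.0000 ✓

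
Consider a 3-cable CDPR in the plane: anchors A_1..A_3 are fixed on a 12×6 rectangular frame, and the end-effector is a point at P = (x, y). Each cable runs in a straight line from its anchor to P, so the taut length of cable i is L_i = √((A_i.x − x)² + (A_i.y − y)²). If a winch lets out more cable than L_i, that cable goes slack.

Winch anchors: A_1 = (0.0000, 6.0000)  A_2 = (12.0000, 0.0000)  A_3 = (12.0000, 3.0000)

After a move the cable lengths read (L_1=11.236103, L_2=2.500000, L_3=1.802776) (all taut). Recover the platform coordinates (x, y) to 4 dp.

(10.5000, 2.0000)

circle eqns → linear via eq_j − eq_1; set q_j = A_j·A_j − L_j²
q_1 = 0.0000+36.0000−126.2500 = -90.2500
-24.0000·x + 12.0000·y = q_1−q_2 = -228.0000
-24.0000·x + 6.0000·y = q_1−q_3 = -240.0000
solve first two rows → x=10.5000, y=2.0000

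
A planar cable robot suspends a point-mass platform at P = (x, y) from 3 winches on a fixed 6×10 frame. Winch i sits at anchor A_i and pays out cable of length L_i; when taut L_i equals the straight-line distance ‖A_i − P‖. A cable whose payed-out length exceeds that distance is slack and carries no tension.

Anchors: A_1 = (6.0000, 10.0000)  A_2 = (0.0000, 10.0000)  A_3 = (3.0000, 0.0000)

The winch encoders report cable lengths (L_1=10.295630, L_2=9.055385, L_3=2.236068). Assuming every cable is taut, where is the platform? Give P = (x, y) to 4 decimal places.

(1.0000, 1.0000)

expand ‖A_i−P‖²=L_i² and subtract eq 1 (q_i ≔ ‖A_i‖²−L_i²)
q_1 = 36.0000+100.0000−106.0000 = 30.0000
eq1−eq2 → [12.0000  0.0000]·P = 12.0000
eq1−eq3 → [6.0000  20.0000]·P = 26.0000
2×2 solve → P = (1.0000, 1.0000)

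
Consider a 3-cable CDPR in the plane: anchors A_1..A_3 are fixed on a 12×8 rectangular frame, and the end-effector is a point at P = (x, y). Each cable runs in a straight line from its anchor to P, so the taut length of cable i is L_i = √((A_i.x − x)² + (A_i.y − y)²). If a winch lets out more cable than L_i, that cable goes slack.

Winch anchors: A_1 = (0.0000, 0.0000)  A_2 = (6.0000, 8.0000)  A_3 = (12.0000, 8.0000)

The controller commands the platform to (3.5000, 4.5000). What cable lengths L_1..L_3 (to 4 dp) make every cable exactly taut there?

(5.7009, 4.3012, 9.1924)

L_1 = √((0.0000−3.5000)² + (0.0000−4.5000)²) = 5.7009
L_2 = √((6.0000−3.5000)² + (8.0000−4.5000)²) = 4.3012
L_3 = √((12.0000−3.5000)² + (8.0000−4.5000)²) = 9.1924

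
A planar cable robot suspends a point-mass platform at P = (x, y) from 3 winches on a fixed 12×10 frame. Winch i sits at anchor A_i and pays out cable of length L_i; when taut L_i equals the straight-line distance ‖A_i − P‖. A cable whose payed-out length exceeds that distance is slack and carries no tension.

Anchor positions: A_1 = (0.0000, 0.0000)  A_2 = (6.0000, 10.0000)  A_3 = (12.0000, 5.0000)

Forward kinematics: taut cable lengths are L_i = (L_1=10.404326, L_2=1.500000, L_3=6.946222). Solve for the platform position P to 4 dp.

(6.0000, 8.5000)

expand ‖A_i−P‖²=L_i² and subtract eq 1 (k_i ≔ ‖A_i‖²−L_i²)
k_1 = 0.0000+0.0000−108.2500 = -108.2500
eq1−eq2 → [-12.0000  -20.0000]·P = -242.0000
eq1−eq3 → [-24.0000  -10.0000]·P = -229.0000
2×2 solve → P = (6.0000, 8.5000)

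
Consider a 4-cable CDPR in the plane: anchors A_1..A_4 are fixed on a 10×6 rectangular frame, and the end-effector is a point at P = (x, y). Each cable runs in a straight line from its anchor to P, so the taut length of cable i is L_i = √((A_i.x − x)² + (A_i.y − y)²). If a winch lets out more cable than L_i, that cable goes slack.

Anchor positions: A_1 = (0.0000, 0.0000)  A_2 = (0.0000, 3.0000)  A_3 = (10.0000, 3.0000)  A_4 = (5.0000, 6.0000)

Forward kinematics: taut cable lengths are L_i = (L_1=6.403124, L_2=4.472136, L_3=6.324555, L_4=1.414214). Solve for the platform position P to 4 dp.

each cable: (A_i−P)·(A_i−P) = L_i²; let c_i = ‖A_i‖²−L_i²
c_1 = 0.0000+0.0000−41.0000 = -41.0000
row 1: 0.0000x − 6.0000y = -30.0000  (c_2=-11.0000)
row 2: -20.0000x − 6.0000y = -110.0000  (c_3=69.0000)
row 3: -10.0000x − 12.0000y = -100.0000  (c_4=59.0000)
Cramer on rows 1–2 → x = 4.0000, y = 5.0000
check cable 4: ‖A_4−P‖² = 2.0000 ≈ L_4² = 2.0000 ✓

(4.0000, 5.0000)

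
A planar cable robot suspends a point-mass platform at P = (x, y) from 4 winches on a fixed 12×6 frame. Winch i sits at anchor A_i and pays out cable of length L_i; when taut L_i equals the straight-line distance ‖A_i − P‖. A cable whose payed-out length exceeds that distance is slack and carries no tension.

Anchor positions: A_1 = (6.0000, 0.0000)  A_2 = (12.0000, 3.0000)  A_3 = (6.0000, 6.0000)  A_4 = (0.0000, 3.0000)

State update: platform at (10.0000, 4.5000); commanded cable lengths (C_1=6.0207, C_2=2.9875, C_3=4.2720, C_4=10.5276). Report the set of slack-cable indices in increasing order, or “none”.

cable 1: L_1 = ‖A_1−P‖ = 6.0208;  C_1 = 6.0207 → taut
cable 2: L_2 = ‖A_2−P‖ = 2.5000;  C_2 = 2.9875 → slack
cable 3: L_3 = ‖A_3−P‖ = 4.2720;  C_3 = 4.2720 → taut
cable 4: L_4 = ‖A_4−P‖ = 10.1119;  C_4 = 10.5276 → slack

2, 4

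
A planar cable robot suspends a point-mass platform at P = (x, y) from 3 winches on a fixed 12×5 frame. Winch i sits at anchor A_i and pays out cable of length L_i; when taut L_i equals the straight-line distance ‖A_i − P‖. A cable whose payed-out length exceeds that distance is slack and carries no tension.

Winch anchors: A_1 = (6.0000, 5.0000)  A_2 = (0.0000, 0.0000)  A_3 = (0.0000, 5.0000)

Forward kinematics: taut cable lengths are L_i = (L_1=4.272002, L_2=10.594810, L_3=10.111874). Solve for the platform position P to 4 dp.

expand ‖A_i−P‖²=L_i² and subtract eq 1 (q_i ≔ ‖A_i‖²−L_i²)
q_1 = 36.0000+25.0000−18.2500 = 42.7500
eq1−eq2 → [12.0000  10.0000]·P = 155.0000
eq1−eq3 → [12.0000  0.0000]·P = 120.0000
2×2 solve → P = (10.0000, 3.5000)

(10.0000, 3.5000)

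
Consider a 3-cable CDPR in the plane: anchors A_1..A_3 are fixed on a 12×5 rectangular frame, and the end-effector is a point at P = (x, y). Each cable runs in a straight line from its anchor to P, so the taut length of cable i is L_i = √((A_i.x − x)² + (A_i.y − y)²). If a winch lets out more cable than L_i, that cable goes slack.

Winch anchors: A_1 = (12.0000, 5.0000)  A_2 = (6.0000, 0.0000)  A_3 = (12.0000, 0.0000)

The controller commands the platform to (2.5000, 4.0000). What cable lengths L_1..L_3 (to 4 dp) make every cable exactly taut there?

(9.5525, 5.3151, 10.3078)

cable 1: Δx=9.5000, Δy=1.0000; L_1 = √(Δx²+Δy²) = 9.5525
cable 2: Δx=3.5000, Δy=-4.0000; L_2 = √(Δx²+Δy²) = 5.3151
cable 3: Δx=9.5000, Δy=-4.0000; L_3 = √(Δx²+Δy²) = 10.3078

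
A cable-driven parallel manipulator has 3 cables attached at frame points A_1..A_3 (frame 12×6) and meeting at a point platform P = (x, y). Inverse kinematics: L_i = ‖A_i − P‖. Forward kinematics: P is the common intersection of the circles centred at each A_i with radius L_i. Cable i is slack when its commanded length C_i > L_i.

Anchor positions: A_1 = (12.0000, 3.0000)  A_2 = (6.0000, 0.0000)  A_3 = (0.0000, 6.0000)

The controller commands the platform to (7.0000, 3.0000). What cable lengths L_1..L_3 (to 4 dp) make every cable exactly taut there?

(5.0000, 3.1623, 7.6158)

L_1: Δ = A_1−P = (5.0000, 0.0000) → ‖Δ‖ = √25.0000 = 5.0000
L_2: Δ = A_2−P = (-1.0000, -3.0000) → ‖Δ‖ = √10.0000 = 3.1623
L_3: Δ = A_3−P = (-7.0000, 3.0000) → ‖Δ‖ = √58.0000 = 7.6158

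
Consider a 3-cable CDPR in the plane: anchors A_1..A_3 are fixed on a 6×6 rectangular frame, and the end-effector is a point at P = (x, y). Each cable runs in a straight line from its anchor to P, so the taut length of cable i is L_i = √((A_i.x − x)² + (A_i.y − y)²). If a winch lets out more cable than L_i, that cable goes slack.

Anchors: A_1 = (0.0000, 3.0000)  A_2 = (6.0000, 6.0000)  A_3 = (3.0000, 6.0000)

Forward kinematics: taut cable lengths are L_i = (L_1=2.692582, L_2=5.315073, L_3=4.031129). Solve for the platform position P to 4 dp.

circle eqns → linear via eq_j − eq_1; set q_j = A_j·A_j − L_j²
q_1 = 0.0000+9.0000−7.2500 = 1.7500
-12.0000·x − 6.0000·y = q_1−q_2 = -42.0000
-6.0000·x − 6.0000·y = q_1−q_3 = -27.0000
solve first two rows → x=2.5000, y=2.0000

(2.5000, 2.0000)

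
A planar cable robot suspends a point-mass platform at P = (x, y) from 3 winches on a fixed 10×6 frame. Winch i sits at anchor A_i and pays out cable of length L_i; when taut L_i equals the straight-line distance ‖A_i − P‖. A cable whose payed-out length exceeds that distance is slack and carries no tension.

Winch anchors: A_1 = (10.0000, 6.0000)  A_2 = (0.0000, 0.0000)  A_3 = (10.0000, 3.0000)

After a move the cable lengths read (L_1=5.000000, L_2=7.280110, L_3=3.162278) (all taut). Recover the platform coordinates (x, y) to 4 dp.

(7.0000, 2.0000)

each cable: (A_i−P)·(A_i−P) = L_i²; let c_i = ‖A_i‖²−L_i²
c_1 = 100.0000+36.0000−25.0000 = 111.0000
row 1: 20.0000x + 12.0000y = 164.0000  (c_2=-53.0000)
row 2: 0.0000x + 6.0000y = 12.0000  (c_3=99.0000)
Cramer on rows 1–2 → x = 7.0000, y = 2.0000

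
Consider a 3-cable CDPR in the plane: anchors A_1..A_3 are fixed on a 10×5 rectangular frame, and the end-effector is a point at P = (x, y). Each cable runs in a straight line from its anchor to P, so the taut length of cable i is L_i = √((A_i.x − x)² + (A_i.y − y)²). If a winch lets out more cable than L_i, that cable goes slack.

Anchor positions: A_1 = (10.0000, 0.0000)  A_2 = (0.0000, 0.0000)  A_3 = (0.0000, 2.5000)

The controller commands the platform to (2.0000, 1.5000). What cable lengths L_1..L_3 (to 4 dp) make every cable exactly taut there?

(8.1394, 2.5000, 2.2361)

L_1: Δ = A_1−P = (8.0000, -1.5000) → ‖Δ‖ = √66.2500 = 8.1394
L_2: Δ = A_2−P = (-2.0000, -1.5000) → ‖Δ‖ = √6.2500 = 2.5000
L_3: Δ = A_3−P = (-2.0000, 1.0000) → ‖Δ‖ = √5.0000 = 2.2361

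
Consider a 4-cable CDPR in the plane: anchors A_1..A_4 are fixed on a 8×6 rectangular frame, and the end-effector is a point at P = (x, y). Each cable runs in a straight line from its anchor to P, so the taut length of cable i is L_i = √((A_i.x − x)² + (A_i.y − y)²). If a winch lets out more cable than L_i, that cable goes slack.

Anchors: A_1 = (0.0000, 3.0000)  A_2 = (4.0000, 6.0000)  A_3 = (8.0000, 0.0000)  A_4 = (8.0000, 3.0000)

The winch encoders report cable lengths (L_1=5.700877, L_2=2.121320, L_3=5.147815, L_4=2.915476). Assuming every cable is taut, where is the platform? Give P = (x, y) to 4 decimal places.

circle eqns → linear via eq_j − eq_1; set q_j = A_j·A_j − L_j²
q_1 = 0.0000+9.0000−32.5000 = -23.5000
-8.0000·x − 6.0000·y = q_1−q_2 = -71.0000
-16.0000·x + 6.0000·y = q_1−q_3 = -61.0000
-16.0000·x + 0.0000·y = q_1−q_4 = -88.0000
solve first two rows → x=5.5000, y=4.5000
check cable 4: ‖A_4−P‖² = 8.5000 ≈ L_4² = 8.5000 ✓

(5.5000, 4.5000)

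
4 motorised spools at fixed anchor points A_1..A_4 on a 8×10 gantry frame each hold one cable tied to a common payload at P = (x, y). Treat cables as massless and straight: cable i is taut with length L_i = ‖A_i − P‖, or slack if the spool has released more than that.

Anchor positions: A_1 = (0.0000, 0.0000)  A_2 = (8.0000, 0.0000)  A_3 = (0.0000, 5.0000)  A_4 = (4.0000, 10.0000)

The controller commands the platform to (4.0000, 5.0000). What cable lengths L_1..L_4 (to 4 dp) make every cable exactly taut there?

(6.4031, 6.4031, 4.0000, 5.0000)

L_1 = √((0.0000−4.0000)² + (0.0000−5.0000)²) = 6.4031
L_2 = √((8.0000−4.0000)² + (0.0000−5.0000)²) = 6.4031
L_3 = √((0.0000−4.0000)² + (5.0000−5.0000)²) = 4.0000
L_4 = √((4.0000−4.0000)² + (10.0000−5.0000)²) = 5.0000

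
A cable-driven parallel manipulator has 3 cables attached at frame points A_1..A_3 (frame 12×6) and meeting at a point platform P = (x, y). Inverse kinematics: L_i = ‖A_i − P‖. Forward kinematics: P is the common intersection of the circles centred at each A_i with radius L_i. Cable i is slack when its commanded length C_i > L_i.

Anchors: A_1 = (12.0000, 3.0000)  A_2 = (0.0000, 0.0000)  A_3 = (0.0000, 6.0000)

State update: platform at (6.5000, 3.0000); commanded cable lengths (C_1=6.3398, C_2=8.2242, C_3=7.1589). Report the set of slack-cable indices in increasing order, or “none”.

1, 2

cable 1: √((5.5000)²+(0.0000)²)=5.5000, C_1=6.3398: slack
cable 2: √((-6.5000)²+(-3.0000)²)=7.1589, C_2=8.2242: slack
cable 3: √((-6.5000)²+(3.0000)²)=7.1589, C_3=7.1589: taut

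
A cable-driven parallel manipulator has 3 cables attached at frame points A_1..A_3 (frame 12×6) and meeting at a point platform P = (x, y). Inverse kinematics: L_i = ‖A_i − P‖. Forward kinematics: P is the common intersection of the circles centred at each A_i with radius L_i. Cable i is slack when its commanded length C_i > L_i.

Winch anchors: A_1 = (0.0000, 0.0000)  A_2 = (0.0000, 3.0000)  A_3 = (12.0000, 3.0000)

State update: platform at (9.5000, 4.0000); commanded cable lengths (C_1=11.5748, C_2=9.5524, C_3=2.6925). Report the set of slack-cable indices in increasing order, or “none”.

cable 1: √((-9.5000)²+(-4.0000)²)=10.3078, C_1=11.5748: slack
cable 2: √((-9.5000)²+(-1.0000)²)=9.5525, C_2=9.5524: taut
cable 3: √((2.5000)²+(-1.0000)²)=2.6926, C_3=2.6925: taut

1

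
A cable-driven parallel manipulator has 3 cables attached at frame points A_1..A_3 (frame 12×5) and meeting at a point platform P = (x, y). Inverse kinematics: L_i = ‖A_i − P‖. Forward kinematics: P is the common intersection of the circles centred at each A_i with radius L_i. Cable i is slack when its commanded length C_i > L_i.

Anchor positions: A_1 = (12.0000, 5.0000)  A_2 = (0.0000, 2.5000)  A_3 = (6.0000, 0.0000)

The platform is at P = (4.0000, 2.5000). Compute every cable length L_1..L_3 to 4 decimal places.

L_1 = √((12.0000−4.0000)² + (5.0000−2.5000)²) = 8.3815
L_2 = √((0.0000−4.0000)² + (2.5000−2.5000)²) = 4.0000
L_3 = √((6.0000−4.0000)² + (0.0000−2.5000)²) = 3.2016

(8.3815, 4.0000, 3.2016)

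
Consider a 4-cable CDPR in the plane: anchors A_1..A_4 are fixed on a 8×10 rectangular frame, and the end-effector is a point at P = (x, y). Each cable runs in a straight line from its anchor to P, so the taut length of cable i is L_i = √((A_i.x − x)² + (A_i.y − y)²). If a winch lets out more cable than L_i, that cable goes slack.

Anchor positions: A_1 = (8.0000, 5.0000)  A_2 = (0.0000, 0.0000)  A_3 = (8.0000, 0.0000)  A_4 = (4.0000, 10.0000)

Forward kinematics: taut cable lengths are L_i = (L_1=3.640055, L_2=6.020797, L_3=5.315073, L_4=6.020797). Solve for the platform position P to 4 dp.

(4.5000, 4.0000)

circle eqns → linear via eq_j − eq_1; set k_j = A_j·A_j − L_j²
k_1 = 64.0000+25.0000−13.2500 = 75.7500
16.0000·x + 10.0000·y = k_1−k_2 = 112.0000
0.0000·x + 10.0000·y = k_1−k_3 = 40.0000
8.0000·x − 10.0000·y = k_1−k_4 = -4.0000
solve first two rows → x=4.5000, y=4.0000
check cable 4: ‖A_4−P‖² = 36.2500 ≈ L_4² = 36.2500 ✓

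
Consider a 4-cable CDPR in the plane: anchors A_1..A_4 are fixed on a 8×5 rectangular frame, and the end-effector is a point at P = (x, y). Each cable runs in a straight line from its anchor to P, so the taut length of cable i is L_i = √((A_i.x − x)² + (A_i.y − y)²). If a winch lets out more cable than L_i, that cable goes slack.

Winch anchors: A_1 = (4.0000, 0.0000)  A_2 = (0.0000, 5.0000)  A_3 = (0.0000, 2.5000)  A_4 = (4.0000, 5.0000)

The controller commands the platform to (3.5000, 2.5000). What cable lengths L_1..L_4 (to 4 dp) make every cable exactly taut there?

cable 1: Δx=0.5000, Δy=-2.5000; L_1 = √(Δx²+Δy²) = 2.5495
cable 2: Δx=-3.5000, Δy=2.5000; L_2 = √(Δx²+Δy²) = 4.3012
cable 3: Δx=-3.5000, Δy=0.0000; L_3 = √(Δx²+Δy²) = 3.5000
cable 4: Δx=0.5000, Δy=2.5000; L_4 = √(Δx²+Δy²) = 2.5495

(2.5495, 4.3012, 3.5000, 2.5495)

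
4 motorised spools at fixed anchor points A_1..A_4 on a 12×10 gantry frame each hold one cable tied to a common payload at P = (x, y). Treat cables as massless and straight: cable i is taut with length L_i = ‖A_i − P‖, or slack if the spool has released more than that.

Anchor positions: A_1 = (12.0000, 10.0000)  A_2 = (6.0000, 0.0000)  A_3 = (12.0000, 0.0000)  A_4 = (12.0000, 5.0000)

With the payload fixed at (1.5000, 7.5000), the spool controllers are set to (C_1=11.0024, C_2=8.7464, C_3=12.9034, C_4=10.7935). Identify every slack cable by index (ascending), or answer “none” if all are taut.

cable 1: L_1 = ‖A_1−P‖ = 10.7935;  C_1 = 11.0024 → slack
cable 2: L_2 = ‖A_2−P‖ = 8.7464;  C_2 = 8.7464 → taut
cable 3: L_3 = ‖A_3−P‖ = 12.9035;  C_3 = 12.9034 → taut
cable 4: L_4 = ‖A_4−P‖ = 10.7935;  C_4 = 10.7935 → taut

1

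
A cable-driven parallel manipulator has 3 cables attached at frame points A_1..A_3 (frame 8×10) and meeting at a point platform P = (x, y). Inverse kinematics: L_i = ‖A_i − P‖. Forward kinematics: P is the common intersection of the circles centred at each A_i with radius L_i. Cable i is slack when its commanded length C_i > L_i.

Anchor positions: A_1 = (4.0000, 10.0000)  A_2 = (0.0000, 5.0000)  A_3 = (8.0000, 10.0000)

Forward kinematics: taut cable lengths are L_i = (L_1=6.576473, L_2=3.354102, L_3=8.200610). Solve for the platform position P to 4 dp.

expand ‖A_i−P‖²=L_i² and subtract eq 1 (q_i ≔ ‖A_i‖²−L_i²)
q_1 = 16.0000+100.0000−43.2500 = 72.7500
eq1−eq2 → [8.0000  10.0000]·P = 59.0000
eq1−eq3 → [-8.0000  0.0000]·P = -24.0000
2×2 solve → P = (3.0000, 3.5000)

(3.0000, 3.5000)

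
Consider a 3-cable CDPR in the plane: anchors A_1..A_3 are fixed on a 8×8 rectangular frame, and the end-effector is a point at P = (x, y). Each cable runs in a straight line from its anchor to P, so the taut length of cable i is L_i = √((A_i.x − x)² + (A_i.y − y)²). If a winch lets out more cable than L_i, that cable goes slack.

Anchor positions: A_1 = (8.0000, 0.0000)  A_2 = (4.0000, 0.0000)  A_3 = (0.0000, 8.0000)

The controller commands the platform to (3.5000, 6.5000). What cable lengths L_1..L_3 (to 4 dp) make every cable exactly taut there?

L_1 = √((8.0000−3.5000)² + (0.0000−6.5000)²) = 7.9057
L_2 = √((4.0000−3.5000)² + (0.0000−6.5000)²) = 6.5192
L_3 = √((0.0000−3.5000)² + (8.0000−6.5000)²) = 3.8079

(7.9057, 6.5192, 3.8079)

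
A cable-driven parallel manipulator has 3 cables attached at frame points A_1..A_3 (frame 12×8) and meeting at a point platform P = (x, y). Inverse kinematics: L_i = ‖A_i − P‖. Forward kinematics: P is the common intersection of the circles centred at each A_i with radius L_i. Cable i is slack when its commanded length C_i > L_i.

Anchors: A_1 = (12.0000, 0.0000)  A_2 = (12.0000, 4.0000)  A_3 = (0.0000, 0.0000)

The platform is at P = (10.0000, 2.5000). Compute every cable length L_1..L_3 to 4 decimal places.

(3.2016, 2.5000, 10.3078)

cable 1: Δx=2.0000, Δy=-2.5000; L_1 = √(Δx²+Δy²) = 3.2016
cable 2: Δx=2.0000, Δy=1.5000; L_2 = √(Δx²+Δy²) = 2.5000
cable 3: Δx=-10.0000, Δy=-2.5000; L_3 = √(Δx²+Δy²) = 10.3078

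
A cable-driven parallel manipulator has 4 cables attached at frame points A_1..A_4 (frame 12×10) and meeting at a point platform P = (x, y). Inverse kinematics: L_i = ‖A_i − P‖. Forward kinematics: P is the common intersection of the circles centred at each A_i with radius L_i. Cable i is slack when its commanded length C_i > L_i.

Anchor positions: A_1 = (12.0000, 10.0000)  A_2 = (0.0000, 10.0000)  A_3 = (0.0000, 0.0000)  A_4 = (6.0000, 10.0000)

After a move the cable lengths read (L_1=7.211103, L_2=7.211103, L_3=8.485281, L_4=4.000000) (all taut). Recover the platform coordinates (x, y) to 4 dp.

(6.0000, 6.0000)

each cable: (A_i−P)·(A_i−P) = L_i²; let c_i = ‖A_i‖²−L_i²
c_1 = 144.0000+100.0000−52.0000 = 192.0000
row 1: 24.0000x + 0.0000y = 144.0000  (c_2=48.0000)
row 2: 24.0000x + 20.0000y = 264.0000  (c_3=-72.0000)
row 3: 12.0000x + 0.0000y = 72.0000  (c_4=120.0000)
Cramer on rows 1–2 → x = 6.0000, y = 6.0000
check cable 4: ‖A_4−P‖² = 16.0000 ≈ L_4² = 16.0000 ✓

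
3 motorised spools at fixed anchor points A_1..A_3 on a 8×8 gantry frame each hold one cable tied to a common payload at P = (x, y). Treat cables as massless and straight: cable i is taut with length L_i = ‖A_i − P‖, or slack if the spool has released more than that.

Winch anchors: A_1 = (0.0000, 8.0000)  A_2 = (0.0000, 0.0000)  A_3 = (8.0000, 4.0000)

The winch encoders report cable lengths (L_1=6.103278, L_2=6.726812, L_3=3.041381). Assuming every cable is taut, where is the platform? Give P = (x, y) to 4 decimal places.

circle eqns → linear via eq_j − eq_1; set c_j = A_j·A_j − L_j²
c_1 = 0.0000+64.0000−37.2500 = 26.7500
0.0000·x + 16.0000·y = c_1−c_2 = 72.0000
-16.0000·x + 8.0000·y = c_1−c_3 = -44.0000
solve first two rows → x=5.0000, y=4.5000

(5.0000, 4.5000)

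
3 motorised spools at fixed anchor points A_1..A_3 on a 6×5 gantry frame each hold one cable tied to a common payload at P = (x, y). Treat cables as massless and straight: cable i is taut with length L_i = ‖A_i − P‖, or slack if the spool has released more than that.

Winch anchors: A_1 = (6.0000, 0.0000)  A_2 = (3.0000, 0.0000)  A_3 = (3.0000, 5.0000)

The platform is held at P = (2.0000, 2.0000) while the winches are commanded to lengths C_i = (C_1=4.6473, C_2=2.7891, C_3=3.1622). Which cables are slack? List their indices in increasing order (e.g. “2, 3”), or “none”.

1, 2

i=1: geometric 4.4721 vs commanded 4.6473 ⇒ slack
i=2: geometric 2.2361 vs commanded 2.7891 ⇒ slack
i=3: geometric 3.1623 vs commanded 3.1622 ⇒ taut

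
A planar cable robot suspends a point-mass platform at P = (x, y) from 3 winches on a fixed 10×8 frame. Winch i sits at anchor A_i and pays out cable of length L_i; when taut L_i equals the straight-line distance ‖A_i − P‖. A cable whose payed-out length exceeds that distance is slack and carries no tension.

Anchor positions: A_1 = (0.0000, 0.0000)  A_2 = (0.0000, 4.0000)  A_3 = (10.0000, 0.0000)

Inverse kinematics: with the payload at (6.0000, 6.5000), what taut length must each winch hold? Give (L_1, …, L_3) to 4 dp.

(8.8459, 6.5000, 7.6322)

cable 1: Δx=-6.0000, Δy=-6.5000; L_1 = √(Δx²+Δy²) = 8.8459
cable 2: Δx=-6.0000, Δy=-2.5000; L_2 = √(Δx²+Δy²) = 6.5000
cable 3: Δx=4.0000, Δy=-6.5000; L_3 = √(Δx²+Δy²) = 7.6322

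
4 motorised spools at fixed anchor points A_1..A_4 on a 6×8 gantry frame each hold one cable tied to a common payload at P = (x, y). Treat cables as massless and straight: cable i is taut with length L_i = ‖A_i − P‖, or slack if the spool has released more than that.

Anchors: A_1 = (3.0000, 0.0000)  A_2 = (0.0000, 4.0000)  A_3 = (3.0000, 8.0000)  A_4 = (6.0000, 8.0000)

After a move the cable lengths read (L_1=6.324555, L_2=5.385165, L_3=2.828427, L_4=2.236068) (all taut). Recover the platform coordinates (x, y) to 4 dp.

(5.0000, 6.0000)

circle eqns → linear via eq_j − eq_1; set c_j = A_j·A_j − L_j²
c_1 = 9.0000+0.0000−40.0000 = -31.0000
6.0000·x − 8.0000·y = c_1−c_2 = -18.0000
0.0000·x − 16.0000·y = c_1−c_3 = -96.0000
-6.0000·x − 16.0000·y = c_1−c_4 = -126.0000
solve first two rows → x=5.0000, y=6.0000
check cable 4: ‖A_4−P‖² = 5.0000 ≈ L_4² = 5.0000 ✓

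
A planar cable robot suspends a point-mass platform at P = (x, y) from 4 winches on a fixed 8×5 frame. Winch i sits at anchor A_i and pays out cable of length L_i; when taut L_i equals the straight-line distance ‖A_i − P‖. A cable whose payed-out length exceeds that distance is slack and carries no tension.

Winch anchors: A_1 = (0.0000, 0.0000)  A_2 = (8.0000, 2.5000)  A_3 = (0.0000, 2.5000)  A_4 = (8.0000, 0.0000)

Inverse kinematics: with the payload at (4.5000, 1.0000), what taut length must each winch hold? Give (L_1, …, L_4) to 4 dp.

L_1: Δ = A_1−P = (-4.5000, -1.0000) → ‖Δ‖ = √21.2500 = 4.6098
L_2: Δ = A_2−P = (3.5000, 1.5000) → ‖Δ‖ = √14.5000 = 3.8079
L_3: Δ = A_3−P = (-4.5000, 1.5000) → ‖Δ‖ = √22.5000 = 4.7434
L_4: Δ = A_4−P = (3.5000, -1.0000) → ‖Δ‖ = √13.2500 = 3.6401

(4.6098, 3.8079, 4.7434, 3.6401)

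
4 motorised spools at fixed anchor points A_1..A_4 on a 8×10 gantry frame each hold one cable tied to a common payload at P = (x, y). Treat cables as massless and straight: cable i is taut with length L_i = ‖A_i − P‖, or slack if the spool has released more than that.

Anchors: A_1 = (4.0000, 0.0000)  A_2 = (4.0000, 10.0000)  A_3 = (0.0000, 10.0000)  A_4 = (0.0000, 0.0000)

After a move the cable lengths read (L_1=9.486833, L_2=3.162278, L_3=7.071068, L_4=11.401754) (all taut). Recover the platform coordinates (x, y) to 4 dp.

circle eqns → linear via eq_j − eq_1; set q_j = A_j·A_j − L_j²
q_1 = 16.0000+0.0000−90.0000 = -74.0000
0.0000·x − 20.0000·y = q_1−q_2 = -180.0000
8.0000·x − 20.0000·y = q_1−q_3 = -124.0000
8.0000·x + 0.0000·y = q_1−q_4 = 56.0000
solve first two rows → x=7.0000, y=9.0000
check cable 4: ‖A_4−P‖² = 130.0000 ≈ L_4² = 130.0000 ✓

(7.0000, 9.0000)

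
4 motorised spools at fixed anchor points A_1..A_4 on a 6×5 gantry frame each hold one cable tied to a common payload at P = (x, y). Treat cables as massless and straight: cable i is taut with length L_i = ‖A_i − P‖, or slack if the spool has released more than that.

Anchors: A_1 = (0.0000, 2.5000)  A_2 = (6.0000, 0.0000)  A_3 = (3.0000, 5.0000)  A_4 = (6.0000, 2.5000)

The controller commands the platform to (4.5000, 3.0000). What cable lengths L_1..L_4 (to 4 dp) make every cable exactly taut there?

(4.5277, 3.3541, 2.5000, 1.5811)

L_1 = √((0.0000−4.5000)² + (2.5000−3.0000)²) = 4.5277
L_2 = √((6.0000−4.5000)² + (0.0000−3.0000)²) = 3.3541
L_3 = √((3.0000−4.5000)² + (5.0000−3.0000)²) = 2.5000
L_4 = √((6.0000−4.5000)² + (2.5000−3.0000)²) = 1.5811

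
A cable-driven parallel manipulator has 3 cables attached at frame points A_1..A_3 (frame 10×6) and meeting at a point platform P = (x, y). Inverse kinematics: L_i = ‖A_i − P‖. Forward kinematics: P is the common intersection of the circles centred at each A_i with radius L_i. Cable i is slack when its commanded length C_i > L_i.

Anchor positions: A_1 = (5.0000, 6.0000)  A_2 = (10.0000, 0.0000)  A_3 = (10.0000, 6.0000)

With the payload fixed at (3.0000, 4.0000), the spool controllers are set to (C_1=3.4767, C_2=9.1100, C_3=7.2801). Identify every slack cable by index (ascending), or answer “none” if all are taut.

1, 2

cable 1: L_1 = ‖A_1−P‖ = 2.8284;  C_1 = 3.4767 → slack
cable 2: L_2 = ‖A_2−P‖ = 8.0623;  C_2 = 9.1100 → slack
cable 3: L_3 = ‖A_3−P‖ = 7.2801;  C_3 = 7.2801 → taut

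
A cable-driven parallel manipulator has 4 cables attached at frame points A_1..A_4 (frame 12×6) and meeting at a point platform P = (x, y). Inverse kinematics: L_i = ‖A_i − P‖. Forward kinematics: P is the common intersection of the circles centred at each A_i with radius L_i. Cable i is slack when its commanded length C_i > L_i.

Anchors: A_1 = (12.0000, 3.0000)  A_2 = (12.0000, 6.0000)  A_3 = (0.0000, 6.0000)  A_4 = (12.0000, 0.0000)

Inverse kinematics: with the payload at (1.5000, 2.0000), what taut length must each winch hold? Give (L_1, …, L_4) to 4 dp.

(10.5475, 11.2361, 4.2720, 10.6888)

cable 1: Δx=10.5000, Δy=1.0000; L_1 = √(Δx²+Δy²) = 10.5475
cable 2: Δx=10.5000, Δy=4.0000; L_2 = √(Δx²+Δy²) = 11.2361
cable 3: Δx=-1.5000, Δy=4.0000; L_3 = √(Δx²+Δy²) = 4.2720
cable 4: Δx=10.5000, Δy=-2.0000; L_4 = √(Δx²+Δy²) = 10.6888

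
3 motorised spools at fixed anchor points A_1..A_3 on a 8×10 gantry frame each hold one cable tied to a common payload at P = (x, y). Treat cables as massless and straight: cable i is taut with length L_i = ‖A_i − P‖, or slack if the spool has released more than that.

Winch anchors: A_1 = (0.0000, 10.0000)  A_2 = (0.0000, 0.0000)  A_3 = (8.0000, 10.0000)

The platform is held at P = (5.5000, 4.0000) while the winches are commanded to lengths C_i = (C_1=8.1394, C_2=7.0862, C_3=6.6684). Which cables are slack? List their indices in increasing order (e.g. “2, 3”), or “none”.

cable 1: L_1 = ‖A_1−P‖ = 8.1394;  C_1 = 8.1394 → taut
cable 2: L_2 = ‖A_2−P‖ = 6.8007;  C_2 = 7.0862 → slack
cable 3: L_3 = ‖A_3−P‖ = 6.5000;  C_3 = 6.6684 → slack

2, 3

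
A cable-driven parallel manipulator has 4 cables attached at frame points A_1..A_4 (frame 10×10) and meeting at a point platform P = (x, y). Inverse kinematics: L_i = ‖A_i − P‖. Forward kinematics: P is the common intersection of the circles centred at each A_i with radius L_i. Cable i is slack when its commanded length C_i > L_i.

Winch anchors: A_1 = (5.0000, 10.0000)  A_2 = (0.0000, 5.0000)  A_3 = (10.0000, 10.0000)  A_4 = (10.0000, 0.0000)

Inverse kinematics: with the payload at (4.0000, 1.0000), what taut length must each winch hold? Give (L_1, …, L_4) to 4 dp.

cable 1: Δx=1.0000, Δy=9.0000; L_1 = √(Δx²+Δy²) = 9.0554
cable 2: Δx=-4.0000, Δy=4.0000; L_2 = √(Δx²+Δy²) = 5.6569
cable 3: Δx=6.0000, Δy=9.0000; L_3 = √(Δx²+Δy²) = 10.8167
cable 4: Δx=6.0000, Δy=-1.0000; L_4 = √(Δx²+Δy²) = 6.0828

(9.0554, 5.6569, 10.8167, 6.0828)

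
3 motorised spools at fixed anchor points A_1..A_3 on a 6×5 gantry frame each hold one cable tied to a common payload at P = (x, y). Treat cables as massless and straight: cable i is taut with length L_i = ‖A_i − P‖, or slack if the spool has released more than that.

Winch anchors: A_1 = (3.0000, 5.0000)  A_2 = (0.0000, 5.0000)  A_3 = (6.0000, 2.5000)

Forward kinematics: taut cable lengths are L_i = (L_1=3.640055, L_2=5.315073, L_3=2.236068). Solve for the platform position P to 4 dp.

(4.0000, 1.5000)

circle eqns → linear via eq_j − eq_1; set c_j = A_j·A_j − L_j²
c_1 = 9.0000+25.0000−13.2500 = 20.7500
6.0000·x + 0.0000·y = c_1−c_2 = 24.0000
-6.0000·x + 5.0000·y = c_1−c_3 = -16.5000
solve first two rows → x=4.0000, y=1.5000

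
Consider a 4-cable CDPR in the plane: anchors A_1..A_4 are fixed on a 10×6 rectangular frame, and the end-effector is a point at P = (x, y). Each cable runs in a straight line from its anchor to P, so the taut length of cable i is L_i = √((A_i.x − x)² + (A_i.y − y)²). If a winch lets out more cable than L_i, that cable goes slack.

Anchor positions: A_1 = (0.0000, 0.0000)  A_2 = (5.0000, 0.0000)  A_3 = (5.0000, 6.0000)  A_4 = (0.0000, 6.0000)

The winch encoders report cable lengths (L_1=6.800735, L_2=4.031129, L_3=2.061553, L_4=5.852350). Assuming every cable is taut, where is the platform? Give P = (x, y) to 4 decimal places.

circle eqns → linear via eq_j − eq_1; set q_j = A_j·A_j − L_j²
q_1 = 0.0000+0.0000−46.2500 = -46.2500
-10.0000·x + 0.0000·y = q_1−q_2 = -55.0000
-10.0000·x − 12.0000·y = q_1−q_3 = -103.0000
0.0000·x − 12.0000·y = q_1−q_4 = -48.0000
solve first two rows → x=5.5000, y=4.0000
check cable 4: ‖A_4−P‖² = 34.2500 ≈ L_4² = 34.2500 ✓

(5.5000, 4.0000)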